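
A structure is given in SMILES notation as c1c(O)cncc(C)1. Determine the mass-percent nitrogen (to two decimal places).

Atom tally by fragment:
  pyridine ring core → C:5 H:5 N:1
  (− 2 ring H displaced by substituents)
  + OH → O:1 H:1
  + CH3 → C:1 H:3
Element totals:
  C: 6
  H: 7
  N: 1
  O: 1
Molecular formula: C6H7NO.
Molar mass = 109.128 g/mol.
Mass from N: 1 × 14.007 = 14.007 g/mol.
%N = 14.007 / 109.128 × 100 = 12.84%.

12.84%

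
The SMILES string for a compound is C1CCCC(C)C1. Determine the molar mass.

98.19 g/mol

Atom tally by fragment:
  cyclohexane ring core → C:6 H:12
  (− 1 ring H displaced by substituents)
  + CH3 → C:1 H:3
Element totals:
  C: 7
  H: 14
Molecular formula: C7H14.
  M = 7(12.011) + 14(1.008)
    = 84.077 + 14.112 = 98.189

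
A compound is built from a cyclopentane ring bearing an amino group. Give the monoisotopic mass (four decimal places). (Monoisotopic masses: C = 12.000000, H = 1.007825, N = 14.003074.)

85.0891

Atom tally by fragment:
  cyclopentane ring core → C:5 H:10
  (− 1 ring H displaced by substituents)
  + NH2 → N:1 H:2
Element totals:
  C: 5
  H: 11
  N: 1
Molecular formula: C5H11N.
  M = 5(12.0) + 11(1.007825) + 14.003074
    = 60.000000 + 11.086075 + 14.003074 = 85.089149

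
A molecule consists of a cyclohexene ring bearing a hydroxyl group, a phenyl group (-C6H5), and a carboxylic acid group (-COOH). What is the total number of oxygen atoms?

Atom tally by fragment:
  cyclohexene ring core → C:6 H:10
  (− 3 ring H displaced by substituents)
  + OH → O:1 H:1
  + C6H5 → C:6 H:5
  + COOH → C:1 H:1 O:2
Element totals:
  C: 13
  H: 14
  O: 3

3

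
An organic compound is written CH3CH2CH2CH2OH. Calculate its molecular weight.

74.12 g/mol

Atom tally by fragment:
  CH3 → C:1 H:3
  CH2 → C:1 H:2
  CH2CH2OH → C:2 H:5 O:1
Element totals:
  C: 4
  H: 10
  O: 1
Molecular formula: C4H10O.
  M = 4(12.011) + 10(1.008) + 15.999
    = 48.044 + 10.080 + 15.999 = 74.123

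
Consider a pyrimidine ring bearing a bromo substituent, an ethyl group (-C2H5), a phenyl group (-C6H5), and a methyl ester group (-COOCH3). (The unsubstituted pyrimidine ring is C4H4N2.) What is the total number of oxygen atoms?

Atom tally by fragment:
  pyrimidine ring core → C:4 H:4 N:2
  (− 4 ring H displaced by substituents)
  + Br → Br:1
  + C2H5 → C:2 H:5
  + C6H5 → C:6 H:5
  + COOCH3 → C:2 H:3 O:2
Element totals:
  C: 14
  H: 13
  Br: 1
  N: 2
  O: 2

2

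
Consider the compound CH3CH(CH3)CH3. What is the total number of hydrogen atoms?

Atom tally by fragment:
  CH3 → C:1 H:3
  CH(CH3) → C:2 H:4
  CH3 → C:1 H:3
Element totals:
  C: 4
  H: 10

10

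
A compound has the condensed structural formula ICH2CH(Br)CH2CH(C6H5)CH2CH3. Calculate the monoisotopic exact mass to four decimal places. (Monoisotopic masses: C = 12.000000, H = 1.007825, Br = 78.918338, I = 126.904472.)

Element totals:
  C: 12
  H: 16
  Br: 1
  I: 1
Molecular formula: C12H16BrI.
  M = 12(12.0) + 16(1.007825) + 78.918338 + 126.904472
    = 144.000000 + 16.125200 + 78.918338 + 126.904472 = 365.948010

365.9480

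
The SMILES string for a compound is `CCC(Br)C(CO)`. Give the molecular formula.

C5H11BrO

Atom tally by fragment:
  CH3 → C:1 H:3
  CH2 → C:1 H:2
  CH(Br) → C:1 H:1 Br:1
  CH2CH2OH → C:2 H:5 O:1
Element totals:
  C: 5
  H: 11
  Br: 1
  O: 1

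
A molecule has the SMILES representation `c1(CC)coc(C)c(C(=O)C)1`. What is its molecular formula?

C9H12O2

Atom tally by fragment:
  furan ring core → C:4 H:4 O:1
  (− 3 ring H displaced by substituents)
  + C2H5 → C:2 H:5
  + CH3 → C:1 H:3
  + COCH3 → C:2 H:3 O:1
Element totals:
  C: 9
  H: 12
  O: 2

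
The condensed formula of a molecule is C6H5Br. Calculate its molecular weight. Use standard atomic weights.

157.01 g/mol

Element totals:
  C: 6
  H: 5
  Br: 1
Molecular formula: C6H5Br.
  M = 6(12.011) + 5(1.008) + 79.904
    = 72.066 + 5.040 + 79.904 = 157.010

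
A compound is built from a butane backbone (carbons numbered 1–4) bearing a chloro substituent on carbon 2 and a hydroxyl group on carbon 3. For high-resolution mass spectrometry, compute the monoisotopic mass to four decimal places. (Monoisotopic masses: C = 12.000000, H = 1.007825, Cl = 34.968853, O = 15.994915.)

108.0342

Atom tally by fragment:
  CH3 → C:1 H:3
  CH(Cl) → C:1 H:1 Cl:1
  CH(OH) → C:1 H:2 O:1
  CH3 → C:1 H:3
Element totals:
  C: 4
  H: 9
  Cl: 1
  O: 1
Molecular formula: C4H9ClO.
  M = 4(12.0) + 9(1.007825) + 34.968853 + 15.994915
    = 48.000000 + 9.070425 + 34.968853 + 15.994915 = 108.034193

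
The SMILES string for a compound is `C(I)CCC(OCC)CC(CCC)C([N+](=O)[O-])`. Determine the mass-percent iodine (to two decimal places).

Atom tally by fragment:
  ICH2 → C:1 H:2 I:1
  CH2 → C:1 H:2
  CH2 → C:1 H:2
  CH(OC2H5) → C:3 H:6 O:1
  CH2 → C:1 H:2
  CH(CH2CH2CH3) → C:4 H:8
  CH2NO2 → C:1 H:2 N:1 O:2
Element totals:
  C: 12
  H: 24
  I: 1
  N: 1
  O: 3
Molecular formula: C12H24INO3.
Molar mass = 357.232 g/mol.
Mass from I: 1 × 126.904 = 126.904 g/mol.
%I = 126.904 / 357.232 × 100 = 35.52%.

35.52%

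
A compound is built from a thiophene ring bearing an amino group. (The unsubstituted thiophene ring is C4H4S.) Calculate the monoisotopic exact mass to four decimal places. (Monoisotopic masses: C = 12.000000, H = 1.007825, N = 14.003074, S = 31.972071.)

99.0143

Atom tally by fragment:
  thiophene ring core → C:4 H:4 S:1
  (− 1 ring H displaced by substituents)
  + NH2 → N:1 H:2
Element totals:
  C: 4
  H: 5
  N: 1
  S: 1
Molecular formula: C4H5NS.
  M = 4(12.0) + 5(1.007825) + 14.003074 + 31.972071
    = 48.000000 + 5.039125 + 14.003074 + 31.972071 = 99.014270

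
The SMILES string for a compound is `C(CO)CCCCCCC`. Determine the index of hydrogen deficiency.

Atom tally by fragment:
  HOCH2CH2 → C:2 H:5 O:1
  CH2 → C:1 H:2
  CH2 → C:1 H:2
  CH2 → C:1 H:2
  CH2 → C:1 H:2
  CH2 → C:1 H:2
  CH2 → C:1 H:2
  CH3 → C:1 H:3
Element totals:
  C: 9
  H: 20
  O: 1
Molecular formula: C9H20O.
DoU = (2C + 2 + N − H − X) / 2 = (2·9 + 2 + 0 − 20 − 0) / 2 = 0.

0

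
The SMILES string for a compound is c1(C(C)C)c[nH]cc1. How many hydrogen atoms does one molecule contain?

Atom tally by fragment:
  pyrrole ring core → C:4 H:5 N:1
  (− 1 ring H displaced by substituents)
  + CH(CH3)2 → C:3 H:7
Element totals:
  C: 7
  H: 11
  N: 1

11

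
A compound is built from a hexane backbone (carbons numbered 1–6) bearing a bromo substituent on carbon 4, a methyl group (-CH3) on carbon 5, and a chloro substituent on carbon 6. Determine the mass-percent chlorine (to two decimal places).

16.60%

Atom tally by fragment:
  CH3 → C:1 H:3
  CH2 → C:1 H:2
  CH2 → C:1 H:2
  CH(Br) → C:1 H:1 Br:1
  CH(CH3) → C:2 H:4
  CH2Cl → C:1 H:2 Cl:1
Element totals:
  C: 7
  H: 14
  Br: 1
  Cl: 1
Molecular formula: C7H14BrCl.
Molar mass = 213.543 g/mol.
Mass from Cl: 1 × 35.45 = 35.450 g/mol.
%Cl = 35.450 / 213.543 × 100 = 16.60%.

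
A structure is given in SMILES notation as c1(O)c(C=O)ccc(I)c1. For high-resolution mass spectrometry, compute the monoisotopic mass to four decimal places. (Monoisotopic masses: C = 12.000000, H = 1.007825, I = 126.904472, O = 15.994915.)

Atom tally by fragment:
  benzene ring core → C:6 H:6
  (− 3 ring H displaced by substituents)
  + OH → O:1 H:1
  + CHO → C:1 H:1 O:1
  + I → I:1
Element totals:
  C: 7
  H: 5
  I: 1
  O: 2
Molecular formula: C7H5IO2.
  M = 7(12.0) + 5(1.007825) + 126.904472 + 2(15.994915)
    = 84.000000 + 5.039125 + 126.904472 + 31.989830 = 247.933427

247.9334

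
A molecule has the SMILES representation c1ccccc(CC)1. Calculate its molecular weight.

Atom tally by fragment:
  benzene ring core → C:6 H:6
  (− 1 ring H displaced by substituents)
  + C2H5 → C:2 H:5
Element totals:
  C: 8
  H: 10
Molecular formula: C8H10.
  M = 8(12.011) + 10(1.008)
    = 96.088 + 10.080 = 106.168

106.17 g/mol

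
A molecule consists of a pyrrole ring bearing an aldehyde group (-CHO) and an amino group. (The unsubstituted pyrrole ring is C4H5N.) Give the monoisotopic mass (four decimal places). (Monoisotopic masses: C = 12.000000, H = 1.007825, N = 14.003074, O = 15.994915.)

Atom tally by fragment:
  pyrrole ring core → C:4 H:5 N:1
  (− 2 ring H displaced by substituents)
  + CHO → C:1 H:1 O:1
  + NH2 → N:1 H:2
Element totals:
  C: 5
  H: 6
  N: 2
  O: 1
Molecular formula: C5H6N2O.
  M = 5(12.0) + 6(1.007825) + 2(14.003074) + 15.994915
    = 60.000000 + 6.046950 + 28.006148 + 15.994915 = 110.048013

110.0480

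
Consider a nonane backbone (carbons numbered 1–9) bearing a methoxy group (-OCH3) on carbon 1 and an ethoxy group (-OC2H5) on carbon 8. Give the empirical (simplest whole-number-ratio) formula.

C6H13O

Atom tally by fragment:
  CH3OCH2 → C:2 H:5 O:1
  CH2 → C:1 H:2
  CH2 → C:1 H:2
  CH2 → C:1 H:2
  CH2 → C:1 H:2
  CH2 → C:1 H:2
  CH2 → C:1 H:2
  CH(OC2H5) → C:3 H:6 O:1
  CH3 → C:1 H:3
Element totals:
  C: 12
  H: 26
  O: 2
Molecular formula: C12H26O2.
gcd of subscripts = 2; dividing each by 2:
  C: 12/2 = 6
  H: 26/2 = 13
  O: 2/2 = 1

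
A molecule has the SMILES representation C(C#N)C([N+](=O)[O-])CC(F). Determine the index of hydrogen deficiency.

3

Atom tally by fragment:
  NCCH2 → C:2 H:2 N:1
  CH(NO2) → C:1 H:1 N:1 O:2
  CH2 → C:1 H:2
  CH2F → C:1 H:2 F:1
Element totals:
  C: 5
  H: 7
  F: 1
  N: 2
  O: 2
Molecular formula: C5H7FN2O2.
DoU = (2C + 2 + N − H − X) / 2 = (2·5 + 2 + 2 − 7 − 1) / 2 = 3.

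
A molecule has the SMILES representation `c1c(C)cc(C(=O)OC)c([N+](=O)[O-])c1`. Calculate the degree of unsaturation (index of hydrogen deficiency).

Atom tally by fragment:
  benzene ring core → C:6 H:6
  (− 3 ring H displaced by substituents)
  + CH3 → C:1 H:3
  + COOCH3 → C:2 H:3 O:2
  + NO2 → N:1 O:2
Element totals:
  C: 9
  H: 9
  N: 1
  O: 4
Molecular formula: C9H9NO4.
DoU = (2C + 2 + N − H − X) / 2 = (2·9 + 2 + 1 − 9 − 0) / 2 = 6.

6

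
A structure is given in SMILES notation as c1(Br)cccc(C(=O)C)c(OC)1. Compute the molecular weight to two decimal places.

229.07 g/mol

Atom tally by fragment:
  benzene ring core → C:6 H:6
  (− 3 ring H displaced by substituents)
  + Br → Br:1
  + COCH3 → C:2 H:3 O:1
  + OCH3 → C:1 H:3 O:1
Element totals:
  C: 9
  H: 9
  Br: 1
  O: 2
Molecular formula: C9H9BrO2.
  M = 9(12.011) + 9(1.008) + 79.904 + 2(15.999)
    = 108.099 + 9.072 + 79.904 + 31.998 = 229.073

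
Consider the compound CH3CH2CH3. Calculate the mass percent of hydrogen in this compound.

Atom tally by fragment:
  CH3 → C:1 H:3
  CH2 → C:1 H:2
  CH3 → C:1 H:3
Element totals:
  C: 3
  H: 8
Molecular formula: C3H8.
Molar mass = 44.097 g/mol.
Mass from H: 8 × 1.008 = 8.064 g/mol.
%H = 8.064 / 44.097 × 100 = 18.29%.

18.29%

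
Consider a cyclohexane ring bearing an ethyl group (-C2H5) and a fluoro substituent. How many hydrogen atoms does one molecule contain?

Atom tally by fragment:
  cyclohexane ring core → C:6 H:12
  (− 2 ring H displaced by substituents)
  + C2H5 → C:2 H:5
  + F → F:1
Element totals:
  C: 8
  H: 15
  F: 1

15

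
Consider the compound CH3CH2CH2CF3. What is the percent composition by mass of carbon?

Atom tally by fragment:
  CH3 → C:1 H:3
  CH2 → C:1 H:2
  CH2CF3 → C:2 H:2 F:3
Element totals:
  C: 4
  H: 7
  F: 3
Molecular formula: C4H7F3.
Molar mass = 112.094 g/mol.
Mass from C: 4 × 12.011 = 48.044 g/mol.
%C = 48.044 / 112.094 × 100 = 42.86%.

42.86%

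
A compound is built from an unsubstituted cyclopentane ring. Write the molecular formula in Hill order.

C5H10

Atom tally by fragment:
  cyclopentane ring core → C:5 H:10
Element totals:
  C: 5
  H: 10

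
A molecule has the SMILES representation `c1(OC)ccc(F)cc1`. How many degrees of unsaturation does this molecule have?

Atom tally by fragment:
  benzene ring core → C:6 H:6
  (− 2 ring H displaced by substituents)
  + OCH3 → C:1 H:3 O:1
  + F → F:1
Element totals:
  C: 7
  H: 7
  F: 1
  O: 1
Molecular formula: C7H7FO.
DoU = (2C + 2 + N − H − X) / 2 = (2·7 + 2 + 0 − 7 − 1) / 2 = 4.

4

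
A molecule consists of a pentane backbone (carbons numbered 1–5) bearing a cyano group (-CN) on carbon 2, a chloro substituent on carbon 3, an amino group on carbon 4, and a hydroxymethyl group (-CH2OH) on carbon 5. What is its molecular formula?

C7H13ClN2O

Atom tally by fragment:
  CH3 → C:1 H:3
  CH(CN) → C:2 H:1 N:1
  CH(Cl) → C:1 H:1 Cl:1
  CH(NH2) → C:1 H:3 N:1
  CH2CH2OH → C:2 H:5 O:1
Element totals:
  C: 7
  H: 13
  Cl: 1
  N: 2
  O: 1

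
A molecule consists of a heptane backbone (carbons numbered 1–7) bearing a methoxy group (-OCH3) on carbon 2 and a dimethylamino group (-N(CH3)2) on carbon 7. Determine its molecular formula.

Atom tally by fragment:
  CH3 → C:1 H:3
  CH(OCH3) → C:2 H:4 O:1
  CH2 → C:1 H:2
  CH2 → C:1 H:2
  CH2 → C:1 H:2
  CH2 → C:1 H:2
  CH2N(CH3)2 → C:3 H:8 N:1
Element totals:
  C: 10
  H: 23
  N: 1
  O: 1

C10H23NO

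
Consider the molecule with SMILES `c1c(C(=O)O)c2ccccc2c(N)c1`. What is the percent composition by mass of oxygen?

17.09%

Atom tally by fragment:
  naphthalene ring system core → C:10 H:8
  (− 2 ring H displaced by substituents)
  + COOH → C:1 H:1 O:2
  + NH2 → N:1 H:2
Element totals:
  C: 11
  H: 9
  N: 1
  O: 2
Molecular formula: C11H9NO2.
Molar mass = 187.198 g/mol.
Mass from O: 2 × 15.999 = 31.998 g/mol.
%O = 31.998 / 187.198 × 100 = 17.09%.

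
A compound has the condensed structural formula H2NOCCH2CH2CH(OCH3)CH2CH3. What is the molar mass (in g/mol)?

Atom tally by fragment:
  H2NOCCH2 → C:2 H:4 O:1 N:1
  CH2 → C:1 H:2
  CH(OCH3) → C:2 H:4 O:1
  CH2 → C:1 H:2
  CH3 → C:1 H:3
Element totals:
  C: 7
  H: 15
  N: 1
  O: 2
Molecular formula: C7H15NO2.
  M = 7(12.011) + 15(1.008) + 14.007 + 2(15.999)
    = 84.077 + 15.120 + 14.007 + 31.998 = 145.202

145.20 g/mol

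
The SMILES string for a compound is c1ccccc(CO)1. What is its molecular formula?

C7H8O

Atom tally by fragment:
  benzene ring core → C:6 H:6
  (− 1 ring H displaced by substituents)
  + CH2OH → C:1 H:3 O:1
Element totals:
  C: 7
  H: 8
  O: 1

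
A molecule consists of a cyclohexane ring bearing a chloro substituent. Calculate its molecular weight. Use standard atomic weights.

118.60 g/mol

Atom tally by fragment:
  cyclohexane ring core → C:6 H:12
  (− 1 ring H displaced by substituents)
  + Cl → Cl:1
Element totals:
  C: 6
  H: 11
  Cl: 1
Molecular formula: C6H11Cl.
  M = 6(12.011) + 11(1.008) + 35.45
    = 72.066 + 11.088 + 35.450 = 118.604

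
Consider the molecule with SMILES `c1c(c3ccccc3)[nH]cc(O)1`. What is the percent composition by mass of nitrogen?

Atom tally by fragment:
  pyrrole ring core → C:4 H:5 N:1
  (− 2 ring H displaced by substituents)
  + C6H5 → C:6 H:5
  + OH → O:1 H:1
Element totals:
  C: 10
  H: 9
  N: 1
  O: 1
Molecular formula: C10H9NO.
Molar mass = 159.188 g/mol.
Mass from N: 1 × 14.007 = 14.007 g/mol.
%N = 14.007 / 159.188 × 100 = 8.80%.

8.80%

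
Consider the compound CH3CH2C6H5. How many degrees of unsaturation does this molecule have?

4

Atom tally by fragment:
  CH3 → C:1 H:3
  CH2C6H5 → C:7 H:7
Element totals:
  C: 8
  H: 10
Molecular formula: C8H10.
DoU = (2C + 2 + N − H − X) / 2 = (2·8 + 2 + 0 − 10 − 0) / 2 = 4.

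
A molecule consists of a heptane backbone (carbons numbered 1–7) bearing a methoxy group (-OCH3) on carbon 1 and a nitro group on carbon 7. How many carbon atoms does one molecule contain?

Atom tally by fragment:
  CH3OCH2 → C:2 H:5 O:1
  CH2 → C:1 H:2
  CH2 → C:1 H:2
  CH2 → C:1 H:2
  CH2 → C:1 H:2
  CH2 → C:1 H:2
  CH2NO2 → C:1 H:2 N:1 O:2
Element totals:
  C: 8
  H: 17
  N: 1
  O: 3

8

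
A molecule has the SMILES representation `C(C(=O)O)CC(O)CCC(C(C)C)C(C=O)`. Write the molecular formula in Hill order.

C12H22O4

Atom tally by fragment:
  HOOCCH2 → C:2 H:3 O:2
  CH2 → C:1 H:2
  CH(OH) → C:1 H:2 O:1
  CH2 → C:1 H:2
  CH2 → C:1 H:2
  CH(CH(CH3)2) → C:4 H:8
  CH2CHO → C:2 H:3 O:1
Element totals:
  C: 12
  H: 22
  O: 4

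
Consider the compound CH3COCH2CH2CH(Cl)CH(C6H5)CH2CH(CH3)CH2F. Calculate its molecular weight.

Atom tally by fragment:
  CH3COCH2 → C:3 H:5 O:1
  CH2 → C:1 H:2
  CH(Cl) → C:1 H:1 Cl:1
  CH(C6H5) → C:7 H:6
  CH2 → C:1 H:2
  CH(CH3) → C:2 H:4
  CH2F → C:1 H:2 F:1
Element totals:
  C: 16
  H: 22
  Cl: 1
  F: 1
  O: 1
Molecular formula: C16H22ClFO.
  M = 16(12.011) + 22(1.008) + 35.45 + 18.998 + 15.999
    = 192.176 + 22.176 + 35.450 + 18.998 + 15.999 = 284.799

284.80 g/mol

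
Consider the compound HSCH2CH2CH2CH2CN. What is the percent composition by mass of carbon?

Atom tally by fragment:
  HSCH2 → C:1 H:3 S:1
  CH2 → C:1 H:2
  CH2 → C:1 H:2
  CH2CN → C:2 H:2 N:1
Element totals:
  C: 5
  H: 9
  N: 1
  S: 1
Molecular formula: C5H9NS.
Molar mass = 115.194 g/mol.
Mass from C: 5 × 12.011 = 60.055 g/mol.
%C = 60.055 / 115.194 × 100 = 52.13%.

52.13%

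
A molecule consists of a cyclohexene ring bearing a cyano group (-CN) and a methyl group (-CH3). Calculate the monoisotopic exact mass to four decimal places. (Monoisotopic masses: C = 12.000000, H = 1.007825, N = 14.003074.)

Atom tally by fragment:
  cyclohexene ring core → C:6 H:10
  (− 2 ring H displaced by substituents)
  + CN → C:1 N:1
  + CH3 → C:1 H:3
Element totals:
  C: 8
  H: 11
  N: 1
Molecular formula: C8H11N.
  M = 8(12.0) + 11(1.007825) + 14.003074
    = 96.000000 + 11.086075 + 14.003074 = 121.089149

121.0891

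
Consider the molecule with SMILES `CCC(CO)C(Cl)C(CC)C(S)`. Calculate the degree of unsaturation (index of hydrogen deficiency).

Atom tally by fragment:
  CH3 → C:1 H:3
  CH2 → C:1 H:2
  CH(CH2OH) → C:2 H:4 O:1
  CH(Cl) → C:1 H:1 Cl:1
  CH(C2H5) → C:3 H:6
  CH2SH → C:1 H:3 S:1
Element totals:
  C: 9
  H: 19
  Cl: 1
  O: 1
  S: 1
Molecular formula: C9H19ClOS.
DoU = (2C + 2 + N − H − X) / 2 = (2·9 + 2 + 0 − 19 − 1) / 2 = 0.

0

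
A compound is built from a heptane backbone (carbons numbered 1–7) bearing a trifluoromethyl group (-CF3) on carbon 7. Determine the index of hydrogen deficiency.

Atom tally by fragment:
  CH3 → C:1 H:3
  CH2 → C:1 H:2
  CH2 → C:1 H:2
  CH2 → C:1 H:2
  CH2 → C:1 H:2
  CH2 → C:1 H:2
  CH2CF3 → C:2 H:2 F:3
Element totals:
  C: 8
  H: 15
  F: 3
Molecular formula: C8H15F3.
DoU = (2C + 2 + N − H − X) / 2 = (2·8 + 2 + 0 − 15 − 3) / 2 = 0.

0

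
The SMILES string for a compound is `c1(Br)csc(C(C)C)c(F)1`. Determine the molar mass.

223.10 g/mol

Atom tally by fragment:
  thiophene ring core → C:4 H:4 S:1
  (− 3 ring H displaced by substituents)
  + Br → Br:1
  + CH(CH3)2 → C:3 H:7
  + F → F:1
Element totals:
  C: 7
  H: 8
  Br: 1
  F: 1
  S: 1
Molecular formula: C7H8BrFS.
  M = 7(12.011) + 8(1.008) + 79.904 + 18.998 + 32.06
    = 84.077 + 8.064 + 79.904 + 18.998 + 32.060 = 223.103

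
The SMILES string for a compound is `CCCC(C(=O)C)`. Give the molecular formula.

C6H12O

Atom tally by fragment:
  CH3 → C:1 H:3
  CH2 → C:1 H:2
  CH2 → C:1 H:2
  CH2COCH3 → C:3 H:5 O:1
Element totals:
  C: 6
  H: 12
  O: 1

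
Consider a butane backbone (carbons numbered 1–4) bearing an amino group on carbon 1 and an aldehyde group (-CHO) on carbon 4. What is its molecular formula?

C5H11NO

Atom tally by fragment:
  H2NCH2 → C:1 H:4 N:1
  CH2 → C:1 H:2
  CH2 → C:1 H:2
  CH2CHO → C:2 H:3 O:1
Element totals:
  C: 5
  H: 11
  N: 1
  O: 1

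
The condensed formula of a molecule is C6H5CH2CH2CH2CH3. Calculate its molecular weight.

134.22 g/mol

Atom tally by fragment:
  C6H5CH2 → C:7 H:7
  CH2 → C:1 H:2
  CH2 → C:1 H:2
  CH3 → C:1 H:3
Element totals:
  C: 10
  H: 14
Molecular formula: C10H14.
  M = 10(12.011) + 14(1.008)
    = 120.110 + 14.112 = 134.222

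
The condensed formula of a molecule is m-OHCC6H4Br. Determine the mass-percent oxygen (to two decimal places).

Atom tally by fragment:
  benzene ring core → C:6 H:6
  (− 2 ring H displaced by substituents)
  + CHO → C:1 H:1 O:1
  + Br → Br:1
Element totals:
  C: 7
  H: 5
  Br: 1
  O: 1
Molecular formula: C7H5BrO.
Molar mass = 185.020 g/mol.
Mass from O: 1 × 15.999 = 15.999 g/mol.
%O = 15.999 / 185.020 × 100 = 8.65%.

8.65%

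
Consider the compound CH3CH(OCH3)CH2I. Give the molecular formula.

Atom tally by fragment:
  CH3 → C:1 H:3
  CH(OCH3) → C:2 H:4 O:1
  CH2I → C:1 H:2 I:1
Element totals:
  C: 4
  H: 9
  I: 1
  O: 1

C4H9IO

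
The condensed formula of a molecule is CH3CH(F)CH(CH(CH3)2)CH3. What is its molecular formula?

Atom tally by fragment:
  CH3 → C:1 H:3
  CH(F) → C:1 H:1 F:1
  CH(CH(CH3)2) → C:4 H:8
  CH3 → C:1 H:3
Element totals:
  C: 7
  H: 15
  F: 1

C7H15F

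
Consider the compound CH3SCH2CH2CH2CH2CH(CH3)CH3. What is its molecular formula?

C8H18S

Atom tally by fragment:
  CH3SCH2 → C:2 H:5 S:1
  CH2 → C:1 H:2
  CH2 → C:1 H:2
  CH2 → C:1 H:2
  CH(CH3) → C:2 H:4
  CH3 → C:1 H:3
Element totals:
  C: 8
  H: 18
  S: 1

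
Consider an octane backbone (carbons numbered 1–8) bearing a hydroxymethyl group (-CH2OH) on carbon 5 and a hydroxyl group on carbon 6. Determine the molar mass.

160.26 g/mol

Atom tally by fragment:
  CH3 → C:1 H:3
  CH2 → C:1 H:2
  CH2 → C:1 H:2
  CH2 → C:1 H:2
  CH(CH2OH) → C:2 H:4 O:1
  CH(OH) → C:1 H:2 O:1
  CH2 → C:1 H:2
  CH3 → C:1 H:3
Element totals:
  C: 9
  H: 20
  O: 2
Molecular formula: C9H20O2.
  M = 9(12.011) + 20(1.008) + 2(15.999)
    = 108.099 + 20.160 + 31.998 = 160.257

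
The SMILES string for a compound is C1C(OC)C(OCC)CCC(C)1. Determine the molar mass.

172.27 g/mol

Atom tally by fragment:
  cyclohexane ring core → C:6 H:12
  (− 3 ring H displaced by substituents)
  + OCH3 → C:1 H:3 O:1
  + OC2H5 → C:2 H:5 O:1
  + CH3 → C:1 H:3
Element totals:
  C: 10
  H: 20
  O: 2
Molecular formula: C10H20O2.
  M = 10(12.011) + 20(1.008) + 2(15.999)
    = 120.110 + 20.160 + 31.998 = 172.268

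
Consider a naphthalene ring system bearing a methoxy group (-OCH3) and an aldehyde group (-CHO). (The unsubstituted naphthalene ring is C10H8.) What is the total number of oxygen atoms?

Atom tally by fragment:
  naphthalene ring system core → C:10 H:8
  (− 2 ring H displaced by substituents)
  + OCH3 → C:1 H:3 O:1
  + CHO → C:1 H:1 O:1
Element totals:
  C: 12
  H: 10
  O: 2

2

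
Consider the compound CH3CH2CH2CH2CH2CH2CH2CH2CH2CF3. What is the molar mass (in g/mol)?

196.26 g/mol

Element totals:
  C: 10
  H: 19
  F: 3
Molecular formula: C10H19F3.
  M = 10(12.011) + 19(1.008) + 3(18.998)
    = 120.110 + 19.152 + 56.994 = 196.256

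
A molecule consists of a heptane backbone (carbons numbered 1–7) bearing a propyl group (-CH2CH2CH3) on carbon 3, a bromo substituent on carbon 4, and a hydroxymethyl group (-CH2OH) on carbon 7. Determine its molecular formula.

Atom tally by fragment:
  CH3 → C:1 H:3
  CH2 → C:1 H:2
  CH(CH2CH2CH3) → C:4 H:8
  CH(Br) → C:1 H:1 Br:1
  CH2 → C:1 H:2
  CH2 → C:1 H:2
  CH2CH2OH → C:2 H:5 O:1
Element totals:
  C: 11
  H: 23
  Br: 1
  O: 1

C11H23BrO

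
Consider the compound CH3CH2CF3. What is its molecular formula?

Element totals:
  C: 3
  H: 5
  F: 3

C3H5F3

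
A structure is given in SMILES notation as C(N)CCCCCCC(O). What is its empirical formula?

C8H19NO

Atom tally by fragment:
  H2NCH2 → C:1 H:4 N:1
  CH2 → C:1 H:2
  CH2 → C:1 H:2
  CH2 → C:1 H:2
  CH2 → C:1 H:2
  CH2 → C:1 H:2
  CH2 → C:1 H:2
  CH2OH → C:1 H:3 O:1
Element totals:
  C: 8
  H: 19
  N: 1
  O: 1
Molecular formula: C8H19NO.
gcd of subscripts (8, 19, 1, 1) = 1, so the empirical formula equals the molecular formula.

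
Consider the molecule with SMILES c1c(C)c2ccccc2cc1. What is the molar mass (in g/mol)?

142.20 g/mol

Atom tally by fragment:
  naphthalene ring system core → C:10 H:8
  (− 1 ring H displaced by substituents)
  + CH3 → C:1 H:3
Element totals:
  C: 11
  H: 10
Molecular formula: C11H10.
  M = 11(12.011) + 10(1.008)
    = 132.121 + 10.080 = 142.201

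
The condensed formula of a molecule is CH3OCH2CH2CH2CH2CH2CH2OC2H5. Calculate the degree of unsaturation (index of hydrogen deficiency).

0

Element totals:
  C: 9
  H: 20
  O: 2
Molecular formula: C9H20O2.
DoU = (2C + 2 + N − H − X) / 2 = (2·9 + 2 + 0 − 20 − 0) / 2 = 0.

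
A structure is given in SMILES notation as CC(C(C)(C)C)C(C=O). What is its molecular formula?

C8H16O

Atom tally by fragment:
  CH3 → C:1 H:3
  CH(C(CH3)3) → C:5 H:10
  CH2CHO → C:2 H:3 O:1
Element totals:
  C: 8
  H: 16
  O: 1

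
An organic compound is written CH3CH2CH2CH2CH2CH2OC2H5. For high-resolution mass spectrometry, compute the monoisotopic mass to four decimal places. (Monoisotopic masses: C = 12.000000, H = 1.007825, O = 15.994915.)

130.1358

Element totals:
  C: 8
  H: 18
  O: 1
Molecular formula: C8H18O.
  M = 8(12.0) + 18(1.007825) + 15.994915
    = 96.000000 + 18.140850 + 15.994915 = 130.135765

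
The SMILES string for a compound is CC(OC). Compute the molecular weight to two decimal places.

Atom tally by fragment:
  CH3 → C:1 H:3
  CH2OCH3 → C:2 H:5 O:1
Element totals:
  C: 3
  H: 8
  O: 1
Molecular formula: C3H8O.
  M = 3(12.011) + 8(1.008) + 15.999
    = 36.033 + 8.064 + 15.999 = 60.096

60.10 g/mol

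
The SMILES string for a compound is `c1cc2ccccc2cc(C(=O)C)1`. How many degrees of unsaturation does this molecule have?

Atom tally by fragment:
  naphthalene ring system core → C:10 H:8
  (− 1 ring H displaced by substituents)
  + COCH3 → C:2 H:3 O:1
Element totals:
  C: 12
  H: 10
  O: 1
Molecular formula: C12H10O.
DoU = (2C + 2 + N − H − X) / 2 = (2·12 + 2 + 0 − 10 − 0) / 2 = 8.

8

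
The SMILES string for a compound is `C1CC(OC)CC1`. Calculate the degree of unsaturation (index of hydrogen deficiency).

Atom tally by fragment:
  cyclopentane ring core → C:5 H:10
  (− 1 ring H displaced by substituents)
  + OCH3 → C:1 H:3 O:1
Element totals:
  C: 6
  H: 12
  O: 1
Molecular formula: C6H12O.
DoU = (2C + 2 + N − H − X) / 2 = (2·6 + 2 + 0 − 12 − 0) / 2 = 1.

1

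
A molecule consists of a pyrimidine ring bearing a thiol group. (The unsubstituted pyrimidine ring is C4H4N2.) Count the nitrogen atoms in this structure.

2

Atom tally by fragment:
  pyrimidine ring core → C:4 H:4 N:2
  (− 1 ring H displaced by substituents)
  + SH → S:1 H:1
Element totals:
  C: 4
  H: 4
  N: 2
  S: 1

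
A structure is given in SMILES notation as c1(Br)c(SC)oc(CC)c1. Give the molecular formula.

C7H9BrOS

Atom tally by fragment:
  furan ring core → C:4 H:4 O:1
  (− 3 ring H displaced by substituents)
  + Br → Br:1
  + SCH3 → C:1 H:3 S:1
  + C2H5 → C:2 H:5
Element totals:
  C: 7
  H: 9
  Br: 1
  O: 1
  S: 1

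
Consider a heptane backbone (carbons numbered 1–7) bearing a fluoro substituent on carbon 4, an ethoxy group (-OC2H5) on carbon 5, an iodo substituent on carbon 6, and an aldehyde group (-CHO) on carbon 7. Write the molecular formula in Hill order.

C10H18FIO2

Atom tally by fragment:
  CH3 → C:1 H:3
  CH2 → C:1 H:2
  CH2 → C:1 H:2
  CH(F) → C:1 H:1 F:1
  CH(OC2H5) → C:3 H:6 O:1
  CH(I) → C:1 H:1 I:1
  CH2CHO → C:2 H:3 O:1
Element totals:
  C: 10
  H: 18
  F: 1
  I: 1
  O: 2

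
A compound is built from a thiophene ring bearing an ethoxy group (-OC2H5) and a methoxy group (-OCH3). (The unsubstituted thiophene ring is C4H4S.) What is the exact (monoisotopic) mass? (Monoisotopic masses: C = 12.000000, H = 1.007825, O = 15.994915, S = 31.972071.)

158.0402

Atom tally by fragment:
  thiophene ring core → C:4 H:4 S:1
  (− 2 ring H displaced by substituents)
  + OC2H5 → C:2 H:5 O:1
  + OCH3 → C:1 H:3 O:1
Element totals:
  C: 7
  H: 10
  O: 2
  S: 1
Molecular formula: C7H10O2S.
  M = 7(12.0) + 10(1.007825) + 2(15.994915) + 31.972071
    = 84.000000 + 10.078250 + 31.989830 + 31.972071 = 158.040151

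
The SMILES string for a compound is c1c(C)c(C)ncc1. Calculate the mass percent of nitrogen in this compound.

Atom tally by fragment:
  pyridine ring core → C:5 H:5 N:1
  (− 2 ring H displaced by substituents)
  + CH3 → C:1 H:3
  + CH3 → C:1 H:3
Element totals:
  C: 7
  H: 9
  N: 1
Molecular formula: C7H9N.
Molar mass = 107.156 g/mol.
Mass from N: 1 × 14.007 = 14.007 g/mol.
%N = 14.007 / 107.156 × 100 = 13.07%.

13.07%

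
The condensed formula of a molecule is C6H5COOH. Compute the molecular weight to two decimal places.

Atom tally by fragment:
  benzene ring core → C:6 H:6
  (− 1 ring H displaced by substituents)
  + COOH → C:1 H:1 O:2
Element totals:
  C: 7
  H: 6
  O: 2
Molecular formula: C7H6O2.
  M = 7(12.011) + 6(1.008) + 2(15.999)
    = 84.077 + 6.048 + 31.998 = 122.123

122.12 g/mol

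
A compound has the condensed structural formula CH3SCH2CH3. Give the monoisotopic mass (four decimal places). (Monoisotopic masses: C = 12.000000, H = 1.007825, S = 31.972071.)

76.0347

Element totals:
  C: 3
  H: 8
  S: 1
Molecular formula: C3H8S.
  M = 3(12.0) + 8(1.007825) + 31.972071
    = 36.000000 + 8.062600 + 31.972071 = 76.034671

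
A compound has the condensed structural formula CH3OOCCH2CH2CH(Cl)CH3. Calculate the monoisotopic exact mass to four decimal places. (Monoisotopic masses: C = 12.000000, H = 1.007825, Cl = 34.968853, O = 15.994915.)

150.0448

Element totals:
  C: 6
  H: 11
  Cl: 1
  O: 2
Molecular formula: C6H11ClO2.
  M = 6(12.0) + 11(1.007825) + 34.968853 + 2(15.994915)
    = 72.000000 + 11.086075 + 34.968853 + 31.989830 = 150.044758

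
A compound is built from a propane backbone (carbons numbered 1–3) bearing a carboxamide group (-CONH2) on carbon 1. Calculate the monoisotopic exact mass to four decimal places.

87.0684

Atom tally by fragment:
  H2NOCCH2 → C:2 H:4 O:1 N:1
  CH2 → C:1 H:2
  CH3 → C:1 H:3
Element totals:
  C: 4
  H: 9
  N: 1
  O: 1
Molecular formula: C4H9NO.
  M = 4(12.0) + 9(1.007825) + 14.003074 + 15.994915
    = 48.000000 + 9.070425 + 14.003074 + 15.994915 = 87.068414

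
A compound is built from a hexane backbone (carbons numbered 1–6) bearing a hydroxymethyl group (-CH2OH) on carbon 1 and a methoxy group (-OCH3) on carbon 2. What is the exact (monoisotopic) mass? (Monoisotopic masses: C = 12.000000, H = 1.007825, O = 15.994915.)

Atom tally by fragment:
  HOCH2CH2 → C:2 H:5 O:1
  CH(OCH3) → C:2 H:4 O:1
  CH2 → C:1 H:2
  CH2 → C:1 H:2
  CH2 → C:1 H:2
  CH3 → C:1 H:3
Element totals:
  C: 8
  H: 18
  O: 2
Molecular formula: C8H18O2.
  M = 8(12.0) + 18(1.007825) + 2(15.994915)
    = 96.000000 + 18.140850 + 31.989830 = 146.130680

146.1307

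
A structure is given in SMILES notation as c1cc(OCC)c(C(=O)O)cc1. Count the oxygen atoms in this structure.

Atom tally by fragment:
  benzene ring core → C:6 H:6
  (− 2 ring H displaced by substituents)
  + OC2H5 → C:2 H:5 O:1
  + COOH → C:1 H:1 O:2
Element totals:
  C: 9
  H: 10
  O: 3

3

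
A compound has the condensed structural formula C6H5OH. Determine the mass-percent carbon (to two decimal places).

76.57%

Element totals:
  C: 6
  H: 6
  O: 1
Molecular formula: C6H6O.
Molar mass = 94.113 g/mol.
Mass from C: 6 × 12.011 = 72.066 g/mol.
%C = 72.066 / 94.113 × 100 = 76.57%.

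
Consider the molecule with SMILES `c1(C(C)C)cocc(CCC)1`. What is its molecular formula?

Atom tally by fragment:
  furan ring core → C:4 H:4 O:1
  (− 2 ring H displaced by substituents)
  + CH(CH3)2 → C:3 H:7
  + CH2CH2CH3 → C:3 H:7
Element totals:
  C: 10
  H: 16
  O: 1

C10H16O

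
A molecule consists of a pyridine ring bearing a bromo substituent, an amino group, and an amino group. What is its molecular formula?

Atom tally by fragment:
  pyridine ring core → C:5 H:5 N:1
  (− 3 ring H displaced by substituents)
  + Br → Br:1
  + NH2 → N:1 H:2
  + NH2 → N:1 H:2
Element totals:
  C: 5
  H: 6
  Br: 1
  N: 3

C5H6BrN3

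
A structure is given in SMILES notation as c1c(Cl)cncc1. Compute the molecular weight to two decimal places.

113.54 g/mol

Atom tally by fragment:
  pyridine ring core → C:5 H:5 N:1
  (− 1 ring H displaced by substituents)
  + Cl → Cl:1
Element totals:
  C: 5
  H: 4
  Cl: 1
  N: 1
Molecular formula: C5H4ClN.
  M = 5(12.011) + 4(1.008) + 35.45 + 14.007
    = 60.055 + 4.032 + 35.450 + 14.007 = 113.544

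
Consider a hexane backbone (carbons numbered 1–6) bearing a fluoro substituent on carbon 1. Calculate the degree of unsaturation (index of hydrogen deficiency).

Atom tally by fragment:
  FCH2 → C:1 H:2 F:1
  CH2 → C:1 H:2
  CH2 → C:1 H:2
  CH2 → C:1 H:2
  CH2 → C:1 H:2
  CH3 → C:1 H:3
Element totals:
  C: 6
  H: 13
  F: 1
Molecular formula: C6H13F.
DoU = (2C + 2 + N − H − X) / 2 = (2·6 + 2 + 0 − 13 − 1) / 2 = 0.

0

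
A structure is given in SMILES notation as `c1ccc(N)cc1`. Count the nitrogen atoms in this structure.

1

Atom tally by fragment:
  benzene ring core → C:6 H:6
  (− 1 ring H displaced by substituents)
  + NH2 → N:1 H:2
Element totals:
  C: 6
  H: 7
  N: 1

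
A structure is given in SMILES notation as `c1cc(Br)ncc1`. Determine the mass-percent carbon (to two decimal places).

Atom tally by fragment:
  pyridine ring core → C:5 H:5 N:1
  (− 1 ring H displaced by substituents)
  + Br → Br:1
Element totals:
  C: 5
  H: 4
  Br: 1
  N: 1
Molecular formula: C5H4BrN.
Molar mass = 157.998 g/mol.
Mass from C: 5 × 12.011 = 60.055 g/mol.
%C = 60.055 / 157.998 × 100 = 38.01%.

38.01%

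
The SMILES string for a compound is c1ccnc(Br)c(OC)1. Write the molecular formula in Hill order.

C6H6BrNO

Atom tally by fragment:
  pyridine ring core → C:5 H:5 N:1
  (− 2 ring H displaced by substituents)
  + Br → Br:1
  + OCH3 → C:1 H:3 O:1
Element totals:
  C: 6
  H: 6
  Br: 1
  N: 1
  O: 1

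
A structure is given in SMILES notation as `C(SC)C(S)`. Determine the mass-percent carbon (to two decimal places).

Atom tally by fragment:
  CH3SCH2 → C:2 H:5 S:1
  CH2SH → C:1 H:3 S:1
Element totals:
  C: 3
  H: 8
  S: 2
Molecular formula: C3H8S2.
Molar mass = 108.217 g/mol.
Mass from C: 3 × 12.011 = 36.033 g/mol.
%C = 36.033 / 108.217 × 100 = 33.30%.

33.30%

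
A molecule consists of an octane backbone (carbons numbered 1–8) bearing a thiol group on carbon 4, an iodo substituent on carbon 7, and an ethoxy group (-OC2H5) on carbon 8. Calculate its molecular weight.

316.24 g/mol

Atom tally by fragment:
  CH3 → C:1 H:3
  CH2 → C:1 H:2
  CH2 → C:1 H:2
  CH(SH) → C:1 H:2 S:1
  CH2 → C:1 H:2
  CH2 → C:1 H:2
  CH(I) → C:1 H:1 I:1
  CH2OC2H5 → C:3 H:7 O:1
Element totals:
  C: 10
  H: 21
  I: 1
  O: 1
  S: 1
Molecular formula: C10H21IOS.
  M = 10(12.011) + 21(1.008) + 126.904 + 15.999 + 32.06
    = 120.110 + 21.168 + 126.904 + 15.999 + 32.060 = 316.241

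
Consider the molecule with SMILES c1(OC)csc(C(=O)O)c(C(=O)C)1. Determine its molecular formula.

C8H8O4S

Atom tally by fragment:
  thiophene ring core → C:4 H:4 S:1
  (− 3 ring H displaced by substituents)
  + OCH3 → C:1 H:3 O:1
  + COOH → C:1 H:1 O:2
  + COCH3 → C:2 H:3 O:1
Element totals:
  C: 8
  H: 8
  O: 4
  S: 1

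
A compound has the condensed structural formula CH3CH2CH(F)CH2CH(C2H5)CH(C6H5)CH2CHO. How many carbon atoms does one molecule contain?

Atom tally by fragment:
  CH3 → C:1 H:3
  CH2 → C:1 H:2
  CH(F) → C:1 H:1 F:1
  CH2 → C:1 H:2
  CH(C2H5) → C:3 H:6
  CH(C6H5) → C:7 H:6
  CH2CHO → C:2 H:3 O:1
Element totals:
  C: 16
  H: 23
  F: 1
  O: 1

16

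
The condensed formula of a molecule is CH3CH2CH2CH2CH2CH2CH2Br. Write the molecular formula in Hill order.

C7H15Br

Element totals:
  C: 7
  H: 15
  Br: 1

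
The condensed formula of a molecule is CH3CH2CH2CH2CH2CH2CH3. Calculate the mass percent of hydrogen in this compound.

Atom tally by fragment:
  CH3 → C:1 H:3
  CH2 → C:1 H:2
  CH2 → C:1 H:2
  CH2 → C:1 H:2
  CH2 → C:1 H:2
  CH2 → C:1 H:2
  CH3 → C:1 H:3
Element totals:
  C: 7
  H: 16
Molecular formula: C7H16.
Molar mass = 100.205 g/mol.
Mass from H: 16 × 1.008 = 16.128 g/mol.
%H = 16.128 / 100.205 × 100 = 16.10%.

16.10%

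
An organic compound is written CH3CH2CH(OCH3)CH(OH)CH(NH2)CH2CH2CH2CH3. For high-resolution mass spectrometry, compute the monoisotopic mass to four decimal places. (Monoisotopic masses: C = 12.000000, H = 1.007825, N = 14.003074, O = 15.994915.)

189.1729

Element totals:
  C: 10
  H: 23
  N: 1
  O: 2
Molecular formula: C10H23NO2.
  M = 10(12.0) + 23(1.007825) + 14.003074 + 2(15.994915)
    = 120.000000 + 23.179975 + 14.003074 + 31.989830 = 189.172879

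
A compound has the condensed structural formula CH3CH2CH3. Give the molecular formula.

Element totals:
  C: 3
  H: 8

C3H8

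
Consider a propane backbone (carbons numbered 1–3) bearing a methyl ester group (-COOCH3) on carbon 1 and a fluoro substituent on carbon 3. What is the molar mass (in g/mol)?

120.12 g/mol

Atom tally by fragment:
  CH3OOCCH2 → C:3 H:5 O:2
  CH2 → C:1 H:2
  CH2F → C:1 H:2 F:1
Element totals:
  C: 5
  H: 9
  F: 1
  O: 2
Molecular formula: C5H9FO2.
  M = 5(12.011) + 9(1.008) + 18.998 + 2(15.999)
    = 60.055 + 9.072 + 18.998 + 31.998 = 120.123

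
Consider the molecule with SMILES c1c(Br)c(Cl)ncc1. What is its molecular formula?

C5H3BrClN

Atom tally by fragment:
  pyridine ring core → C:5 H:5 N:1
  (− 2 ring H displaced by substituents)
  + Br → Br:1
  + Cl → Cl:1
Element totals:
  C: 5
  H: 3
  Br: 1
  Cl: 1
  N: 1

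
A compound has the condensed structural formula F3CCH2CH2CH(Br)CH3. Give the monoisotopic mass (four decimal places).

Element totals:
  C: 5
  H: 8
  Br: 1
  F: 3
Molecular formula: C5H8BrF3.
  M = 5(12.0) + 8(1.007825) + 78.918338 + 3(18.998403)
    = 60.000000 + 8.062600 + 78.918338 + 56.995209 = 203.976147

203.9761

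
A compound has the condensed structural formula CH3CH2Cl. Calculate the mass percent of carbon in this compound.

37.24%

Atom tally by fragment:
  CH3 → C:1 H:3
  CH2Cl → C:1 H:2 Cl:1
Element totals:
  C: 2
  H: 5
  Cl: 1
Molecular formula: C2H5Cl.
Molar mass = 64.512 g/mol.
Mass from C: 2 × 12.011 = 24.022 g/mol.
%C = 24.022 / 64.512 × 100 = 37.24%.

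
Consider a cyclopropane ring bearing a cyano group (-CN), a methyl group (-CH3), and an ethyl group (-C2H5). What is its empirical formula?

C7H11N

Atom tally by fragment:
  cyclopropane ring core → C:3 H:6
  (− 3 ring H displaced by substituents)
  + CN → C:1 N:1
  + CH3 → C:1 H:3
  + C2H5 → C:2 H:5
Element totals:
  C: 7
  H: 11
  N: 1
Molecular formula: C7H11N.
gcd of subscripts (7, 11, 1) = 1, so the empirical formula equals the molecular formula.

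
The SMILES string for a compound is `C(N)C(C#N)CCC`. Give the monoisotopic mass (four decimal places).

112.1000

Atom tally by fragment:
  H2NCH2 → C:1 H:4 N:1
  CH(CN) → C:2 H:1 N:1
  CH2 → C:1 H:2
  CH2 → C:1 H:2
  CH3 → C:1 H:3
Element totals:
  C: 6
  H: 12
  N: 2
Molecular formula: C6H12N2.
  M = 6(12.0) + 12(1.007825) + 2(14.003074)
    = 72.000000 + 12.093900 + 28.006148 = 112.100048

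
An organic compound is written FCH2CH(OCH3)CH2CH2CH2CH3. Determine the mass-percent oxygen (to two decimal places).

11.92%

Element totals:
  C: 7
  H: 15
  F: 1
  O: 1
Molecular formula: C7H15FO.
Molar mass = 134.194 g/mol.
Mass from O: 1 × 15.999 = 15.999 g/mol.
%O = 15.999 / 134.194 × 100 = 11.92%.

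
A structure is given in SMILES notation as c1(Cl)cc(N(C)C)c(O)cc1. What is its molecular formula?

Atom tally by fragment:
  benzene ring core → C:6 H:6
  (− 3 ring H displaced by substituents)
  + Cl → Cl:1
  + N(CH3)2 → N:1 C:2 H:6
  + OH → O:1 H:1
Element totals:
  C: 8
  H: 10
  Cl: 1
  N: 1
  O: 1

C8H10ClNO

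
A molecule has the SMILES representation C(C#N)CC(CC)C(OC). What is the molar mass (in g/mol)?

Atom tally by fragment:
  NCCH2 → C:2 H:2 N:1
  CH2 → C:1 H:2
  CH(C2H5) → C:3 H:6
  CH2OCH3 → C:2 H:5 O:1
Element totals:
  C: 8
  H: 15
  N: 1
  O: 1
Molecular formula: C8H15NO.
  M = 8(12.011) + 15(1.008) + 14.007 + 15.999
    = 96.088 + 15.120 + 14.007 + 15.999 = 141.214

141.21 g/mol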